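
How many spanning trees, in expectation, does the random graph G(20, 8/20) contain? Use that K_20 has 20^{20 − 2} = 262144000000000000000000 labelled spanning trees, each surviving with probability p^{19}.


K_20 has 20^{20 − 2} = 262144000000000000000000 labelled spanning trees.
For each such spanning tree H, let X_H = 1 if all 19 edges of H are present in G. Then P[X_H = 1] = p^{19} = (2/5)^{19} = 524288/19073486328125.
Summing the indicators: E[X] = Σ_H E[X_H] = 262144000000000000000000 · p^{19} = 262144000000000000000000 · 524288/19073486328125 = 36028797018963968/5.
Numerically: E[X] ≈ 7.21e+15.

E[X] = 262144000000000000000000 · (2/5)^{19} = 36028797018963968/5 ≈ 7.21e+15.


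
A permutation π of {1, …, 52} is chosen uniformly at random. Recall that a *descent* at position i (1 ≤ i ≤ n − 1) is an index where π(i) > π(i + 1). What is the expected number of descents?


Write X = Σ X_I over i = 1, …, 51, with X_I the indicator of one descent.
There are 51 indicators.
For each fixed i, the pair (π(i), π(i+1)) is a uniformly random ordered pair of distinct values from {1, …, 52}; by symmetry P[π(i) > π(i+1)] = 1/2.
By linearity: E[X] = 51 · (1/2) = (52 − 1) · (1/2) = 51/2 ≈ 25.500000.

E[X] = 51/2 = 25.500000.


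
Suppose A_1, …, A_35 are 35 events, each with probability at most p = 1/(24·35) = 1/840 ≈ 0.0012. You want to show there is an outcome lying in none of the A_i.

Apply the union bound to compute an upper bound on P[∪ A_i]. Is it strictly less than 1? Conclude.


Union bound: P[∪_{i=1}^{35} A_i] ≤ Σ_i P[A_i] ≤ 35·p = 35·(1/840) = 1/24.
Numerically: 1/24 ≈ 0.0417.
Is 1/24 < 1? YES.
Since P[∪ A_i] ≤ 1/24 < 1, the complement has P[∩ A_i^c] ≥ 1 − 1/24 = 23/24 > 0, so some outcome avoids every A_i.

35·p = 1/24 ≈ 0.0417; existence CERTIFIED by the union bound.


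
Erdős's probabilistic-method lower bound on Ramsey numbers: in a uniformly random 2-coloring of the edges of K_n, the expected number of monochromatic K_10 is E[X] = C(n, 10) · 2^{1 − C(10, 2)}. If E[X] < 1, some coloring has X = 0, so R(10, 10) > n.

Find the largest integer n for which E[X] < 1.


We need C(n, 10) · 2^{1 − 45} < 1, i.e. C(n, 10) < 2^{45 − 1} = 17592186044416.
Check values of n near the boundary:
  n = 99: C(99, 10) = 15579278510796; 15579278510796 < 17592186044416? YES
  n = 100: C(100, 10) = 17310309456440; 17310309456440 < 17592186044416? YES
  n = 101: C(101, 10) = 19212541264840; 19212541264840 < 17592186044416? NO
The largest n with C(n, 10) < 17592186044416 is n = 100 (where E[X] = 2163788682055/2199023255552 ≈ 0.9839772). Hence R(10, 10) > 100, i.e. R(10, 10) ≥ 101.

Largest n = 100; hence R(10, 10) > 100.


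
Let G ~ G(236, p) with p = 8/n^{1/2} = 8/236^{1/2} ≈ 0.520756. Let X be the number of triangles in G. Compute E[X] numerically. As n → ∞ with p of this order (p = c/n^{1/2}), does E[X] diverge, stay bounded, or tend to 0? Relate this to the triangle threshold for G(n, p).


Number of potential triangles: C(236, 3) = 2162940.
Each occurs with probability p³ ≈ (0.520756)³ ≈ 1.41221870e-01.
By linearity: E[X] = C(236, 3)·p³ ≈ 2162940 · 1.41221870e-01 ≈ 305454.430500.
Since α = 1/2 < 1, p = c/n^{1/2} ≫ 1/n is above the triangle threshold p ~ 1/n. Asymptotically E[X] ~ (c³/6)·n^{3(1−α)} = (8³/6)·n^{1.5} → ∞; triangles are abundant w.h.p.

E[X] ≈ 305454.430500; in regime p = Θ(1/n^{1/2}) E[X] diverges (above the triangle threshold p ~ 1/n).


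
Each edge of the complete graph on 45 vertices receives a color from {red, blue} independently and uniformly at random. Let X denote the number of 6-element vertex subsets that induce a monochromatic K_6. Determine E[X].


Let X = Σ_S X_S over the C(45, 6) = 8145060 subsets S of size 6, where X_S = 1 if the K_6 on S is monochromatic.
For a fixed S, the K_6 on S has C(6, 2) = 15 edges. P[all 15 edges red] = (1/2)^15, and likewise for blue, so P[monochromatic] = 2·(1/2)^15 = 2^{1 − 15} = 1/16384.
By linearity of expectation: E[X] = C(45, 6) · 2^{1 − 15} = 8145060 · 1/16384 = 2036265/4096.
Numerically: E[X] ≈ 497.1350.

E[X] = C(45,6)·2^(1−C(6,2)) = 2036265/4096 ≈ 497.1350.


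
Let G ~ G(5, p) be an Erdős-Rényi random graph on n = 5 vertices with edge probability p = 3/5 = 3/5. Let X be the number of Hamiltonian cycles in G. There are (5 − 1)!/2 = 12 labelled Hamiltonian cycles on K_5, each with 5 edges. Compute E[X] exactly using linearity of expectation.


K_5 has (5 − 1)!/2 = 12 labelled Hamiltonian cycles.
For each such Hamiltonian cycle H, let X_H = 1 if all 5 edges of H are present in G. Then P[X_H = 1] = p^{5} = (3/5)^{5} = 243/3125.
Summing the indicators: E[X] = Σ_H E[X_H] = 12 · p^{5} = 12 · 243/3125 = 2916/3125.
Numerically: E[X] ≈ 0.9331.

E[X] = 12 · (3/5)^{5} = 2916/3125 ≈ 0.9331.


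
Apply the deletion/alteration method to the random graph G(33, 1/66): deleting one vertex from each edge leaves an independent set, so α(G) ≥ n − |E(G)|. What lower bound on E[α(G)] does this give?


E[|E(G)|] = C(33, 2)·p = 528 · (1/66) = 8.
E[α(G)] ≥ n − E[|E(G)|] = 33 − 8 = 25.
Numerically: ≈ 25.000.
(This is only a lower bound; the true E[α(G)] may be larger.)

E[α(G)] ≥ 25 ≈ 25.000.


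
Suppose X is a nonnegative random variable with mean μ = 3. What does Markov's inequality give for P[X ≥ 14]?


μ = E[X] = 3, a = 14.
Markov: P[X ≥ 14] ≤ μ/a = (3)/14 = 3/14.
Numerically: ≈ 0.214286.
(Since a = 14 > μ = 3.000000, the bound 3/14 is < 1 and informative.)

P[X ≥ 14] ≤ 3/14 ≈ 0.214286.


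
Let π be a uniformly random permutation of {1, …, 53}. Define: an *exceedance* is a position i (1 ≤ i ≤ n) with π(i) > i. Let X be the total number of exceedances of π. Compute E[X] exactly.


Write X = Σ_{i=1}^{53} X_i, where X_i = 1_{π(i) > i}.
For each fixed i, π(i) is uniform over {1, …, 53} (marginal of a uniform permutation), so P[π(i) > i] = (n − i)/n. Summing: Σ_{i=1}^{53} (n − i)/n = (0 + 1 + … + 52)/53 = 53(53 − 1)/(2·53) = (53 − 1)/2.
Hence E[X] = Σ_{i=1}^{53} (53 − i)/53 = 26 ≈ 26.000.

E[X] = 26 = 26.000.


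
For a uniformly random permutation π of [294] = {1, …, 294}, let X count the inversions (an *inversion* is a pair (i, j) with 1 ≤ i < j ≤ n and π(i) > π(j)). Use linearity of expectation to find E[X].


Write X = Σ X_I over the C(294, 2) = 43071 pairs i < j, with X_I the indicator of one inversion.
There are 43071 indicators.
For each fixed pair i < j, the values π(i) and π(j) are two distinct elements of {1, …, 294} in uniformly random order; by symmetry P[π(i) > π(j)] = 1/2.
By linearity: E[X] = 43071 · (1/2) = C(294, 2) · (1/2) = 43071/2 = 43071/2 ≈ 21535.5000.

E[X] = 43071/2 = 21535.5000.


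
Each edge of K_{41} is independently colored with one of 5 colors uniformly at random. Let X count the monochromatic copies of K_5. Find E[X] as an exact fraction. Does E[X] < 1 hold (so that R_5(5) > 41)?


E[X] = C(41, 5) · 5^{1 − 10} = 749398 · 5^{−9} = 749398/1953125.
As a reduced fraction: E[X] = 749398/1953125 ≈ 0.3837.
Is E[X] < 1? YES.
Since E[X] < 1, there exists a 5-coloring of K_{41} with no monochromatic K_5; hence R_5(5) > 41.

E[X] = 749398/1953125 ≈ 0.3837; E[X] < 1, so R_5(5) > 41.


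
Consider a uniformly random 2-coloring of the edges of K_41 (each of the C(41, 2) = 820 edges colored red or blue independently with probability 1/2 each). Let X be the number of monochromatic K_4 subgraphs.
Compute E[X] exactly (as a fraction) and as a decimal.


Let X = Σ_S X_S over the C(41, 4) = 101270 subsets S of size 4, where X_S = 1 if the K_4 on S is monochromatic.
For a fixed S, the K_4 on S has C(4, 2) = 6 edges. P[all 6 edges red] = (1/2)^6, and likewise for blue, so P[monochromatic] = 2·(1/2)^6 = 2^{1 − 6} = 1/32.
Summing: E[X] = C(41, 4) · 2^{1 − 6} = 101270 · 1/32 = 50635/16.
Numerically: E[X] ≈ 3164.688.

E[X] = C(41,4)·2^(1−C(4,2)) = 50635/16 ≈ 3164.688.


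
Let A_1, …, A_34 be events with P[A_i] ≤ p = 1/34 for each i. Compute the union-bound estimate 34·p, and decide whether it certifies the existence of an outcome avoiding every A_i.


Union bound: P[∪_{i=1}^{34} A_i] ≤ Σ_i P[A_i] ≤ 34·p = 34·(1/34) = 1.
Numerically: 1 ≈ 1.000000.
Is 1 < 1? NO.
Since the bound 1 is ≥ 1, the union bound is uninformative here; it does NOT by itself certify existence.

34·p = 1 ≈ 1.000000; existence NOT certified by the union bound.


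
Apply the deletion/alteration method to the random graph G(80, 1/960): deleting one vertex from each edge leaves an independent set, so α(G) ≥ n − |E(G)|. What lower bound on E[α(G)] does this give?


E[|E(G)|] = C(80, 2)·p = 3160 · (1/960) = 79/24.
E[α(G)] ≥ n − E[|E(G)|] = 80 − 79/24 = 1841/24.
Numerically: ≈ 76.708333.
(This is only a lower bound; the true E[α(G)] may be larger.)

E[α(G)] ≥ 1841/24 ≈ 76.708333.


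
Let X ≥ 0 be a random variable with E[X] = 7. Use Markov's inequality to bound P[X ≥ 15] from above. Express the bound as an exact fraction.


μ = E[X] = 7, a = 15.
Markov: P[X ≥ 15] ≤ μ/a = (7)/15 = 7/15.
Numerically: ≈ 0.46667.
(Since a = 15 > μ = 7.00000, the bound 7/15 is < 1 and informative.)

P[X ≥ 15] ≤ 7/15 ≈ 0.46667.


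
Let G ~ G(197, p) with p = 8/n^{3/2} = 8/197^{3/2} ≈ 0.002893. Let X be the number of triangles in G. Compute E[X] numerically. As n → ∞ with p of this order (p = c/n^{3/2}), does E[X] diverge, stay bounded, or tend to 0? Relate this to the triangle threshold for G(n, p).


Number of potential triangles: C(197, 3) = 1254890.
Each occurs with probability p³ ≈ (0.002893)³ ≈ 2.421988e-08.
By linearity: E[X] = C(197, 3)·p³ ≈ 1254890 · 2.421988e-08 ≈ 0.0304.
Since α = 3/2 > 1, p = c/n^{3/2} = o(1/n) is below the triangle threshold p ~ 1/n. Asymptotically E[X] ~ (c³/6)·n^{3(1−α)} = (8³/6)·n^{-1.5} → 0, so by Markov's inequality G has no triangles w.h.p.

E[X] ≈ 0.0304; in regime p = Θ(1/n^{3/2}) E[X] tends to 0 (below the triangle threshold p ~ 1/n).


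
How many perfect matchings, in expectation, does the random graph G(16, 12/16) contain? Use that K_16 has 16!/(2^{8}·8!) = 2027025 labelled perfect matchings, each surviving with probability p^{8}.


K_16 has 16!/(2^{8}·8!) = 2027025 labelled perfect matchings.
For each such perfect matching H, let X_H = 1 if all 8 edges of H are present in G. Then P[X_H = 1] = p^{8} = (3/4)^{8} = 6561/65536.
Summing the indicators: E[X] = Σ_H E[X_H] = 2027025 · p^{8} = 2027025 · 6561/65536 = 13299311025/65536.
Numerically: E[X] ≈ 2.0293e+05.

E[X] = 2027025 · (3/4)^{8} = 13299311025/65536 ≈ 2.0293e+05.


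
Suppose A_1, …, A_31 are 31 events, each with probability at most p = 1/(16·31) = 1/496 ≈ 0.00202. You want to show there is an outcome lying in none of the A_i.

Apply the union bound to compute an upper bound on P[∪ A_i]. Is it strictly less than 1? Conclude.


Union bound: P[∪_{i=1}^{31} A_i] ≤ Σ_i P[A_i] ≤ 31·p = 31·(1/496) = 1/16.
Numerically: 1/16 ≈ 0.06250.
Is 1/16 < 1? YES.
Since P[∪ A_i] ≤ 1/16 < 1, the complement has P[∩ A_i^c] ≥ 1 − 1/16 = 15/16 > 0, so some outcome avoids every A_i.

31·p = 1/16 ≈ 0.06250; existence CERTIFIED by the union bound.


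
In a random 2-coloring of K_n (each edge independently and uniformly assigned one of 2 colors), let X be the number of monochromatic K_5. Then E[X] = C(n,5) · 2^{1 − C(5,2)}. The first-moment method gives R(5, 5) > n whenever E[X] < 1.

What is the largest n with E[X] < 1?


We need C(n, 5) · 2^{1 − 10} < 1, i.e. C(n, 5) < 2^{10 − 1} = 512.
Check values of n near the boundary:
  n = 5: C(5, 5) = 1; 1 < 512? YES
  n = 6: C(6, 5) = 6; 6 < 512? YES
  n = 7: C(7, 5) = 21; 21 < 512? YES
  n = 8: C(8, 5) = 56; 56 < 512? YES
  n = 9: C(9, 5) = 126; 126 < 512? YES
  n = 10: C(10, 5) = 252; 252 < 512? YES
  n = 11: C(11, 5) = 462; 462 < 512? YES
  n = 12: C(12, 5) = 792; 792 < 512? NO
  n = 13: C(13, 5) = 1287; 1287 < 512? NO
  n = 14: C(14, 5) = 2002; 2002 < 512? NO
The largest n with C(n, 5) < 512 is n = 11 (where E[X] = 231/256 ≈ 0.9023). Hence R(5, 5) > 11, i.e. R(5, 5) ≥ 12.

Largest n = 11; hence R(5, 5) > 11.


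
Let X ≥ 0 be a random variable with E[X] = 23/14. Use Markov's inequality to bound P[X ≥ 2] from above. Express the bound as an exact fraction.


μ = E[X] = 23/14, a = 2.
Markov: P[X ≥ 2] ≤ μ/a = (23/14)/2 = 23/28.
Numerically: ≈ 0.82143.
(Since a = 2 > μ = 1.64286, the bound 23/28 is < 1 and informative.)

P[X ≥ 2] ≤ 23/28 ≈ 0.82143.


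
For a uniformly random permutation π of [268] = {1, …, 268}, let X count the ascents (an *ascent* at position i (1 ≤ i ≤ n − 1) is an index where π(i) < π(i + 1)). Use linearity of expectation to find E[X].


Write X = Σ X_I over i = 1, …, 267, with X_I the indicator of one ascent.
There are 267 indicators.
For each fixed i, the pair (π(i), π(i+1)) is a uniformly random ordered pair of distinct values from {1, …, 268}; by symmetry P[π(i) < π(i+1)] = 1/2.
By linearity: E[X] = 267 · (1/2) = (268 − 1) · (1/2) = 267/2 ≈ 133.500000.

E[X] = 267/2 = 133.500000.


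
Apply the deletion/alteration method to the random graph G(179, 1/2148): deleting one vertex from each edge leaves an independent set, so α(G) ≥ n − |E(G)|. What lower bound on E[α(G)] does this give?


E[|E(G)|] = C(179, 2)·p = 15931 · (1/2148) = 89/12.
E[α(G)] ≥ n − E[|E(G)|] = 179 − 89/12 = 2059/12.
Numerically: ≈ 171.583333.
(This is only a lower bound; the true E[α(G)] may be larger.)

E[α(G)] ≥ 2059/12 ≈ 171.583333.


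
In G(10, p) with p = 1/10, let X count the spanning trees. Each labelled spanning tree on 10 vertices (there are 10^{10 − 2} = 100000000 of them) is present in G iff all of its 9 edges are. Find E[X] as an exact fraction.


K_10 has 10^{10 − 2} = 100000000 labelled spanning trees.
For each such spanning tree H, let X_H = 1 if all 9 edges of H are present in G. Then P[X_H = 1] = p^{9} = (1/10)^{9} = 1/1000000000.
Summing the indicators: E[X] = Σ_H E[X_H] = 100000000 · p^{9} = 100000000 · 1/1000000000 = 1/10.
Numerically: E[X] ≈ 0.1.

E[X] = 100000000 · (1/10)^{9} = 1/10 ≈ 0.1.


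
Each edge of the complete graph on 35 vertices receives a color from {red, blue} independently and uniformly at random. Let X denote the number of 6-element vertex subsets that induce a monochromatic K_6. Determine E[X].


Let X = Σ_S X_S over the C(35, 6) = 1623160 subsets S of size 6, where X_S = 1 if the K_6 on S is monochromatic.
For a fixed S, the K_6 on S has C(6, 2) = 15 edges. P[all 15 edges red] = (1/2)^15, and likewise for blue, so P[monochromatic] = 2·(1/2)^15 = 2^{1 − 15} = 1/16384.
Summing: E[X] = C(35, 6) · 2^{1 − 15} = 1623160 · 1/16384 = 202895/2048.
Numerically: E[X] ≈ 99.069824.

E[X] = C(35,6)·2^(1−C(6,2)) = 202895/2048 ≈ 99.069824.


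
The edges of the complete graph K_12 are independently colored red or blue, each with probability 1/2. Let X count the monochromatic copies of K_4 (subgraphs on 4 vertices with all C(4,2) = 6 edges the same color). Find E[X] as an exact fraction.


Let X = Σ_S X_S over the C(12, 4) = 495 subsets S of size 4, where X_S = 1 if the K_4 on S is monochromatic.
For a fixed S, the K_4 on S has C(4, 2) = 6 edges. P[all 6 edges red] = (1/2)^6, and likewise for blue, so P[monochromatic] = 2·(1/2)^6 = 2^{1 − 6} = 1/32.
Summing: E[X] = C(12, 4) · 2^{1 − 6} = 495 · 1/32 = 495/32.
Numerically: E[X] ≈ 15.46875.

E[X] = C(12,4)·2^(1−C(4,2)) = 495/32 ≈ 15.46875.


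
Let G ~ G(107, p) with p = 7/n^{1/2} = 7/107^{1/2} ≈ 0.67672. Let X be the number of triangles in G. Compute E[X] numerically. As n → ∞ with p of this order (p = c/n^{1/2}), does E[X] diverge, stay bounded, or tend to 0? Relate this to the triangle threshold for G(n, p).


Number of potential triangles: C(107, 3) = 198485.
Each occurs with probability p³ ≈ (0.67672)³ ≈ 3.0989777e-01.
By linearity: E[X] = C(107, 3)·p³ ≈ 198485 · 3.0989777e-01 ≈ 61510.05922.
Since α = 1/2 < 1, p = c/n^{1/2} ≫ 1/n is above the triangle threshold p ~ 1/n. Asymptotically E[X] ~ (c³/6)·n^{3(1−α)} = (7³/6)·n^{1.5} → ∞; triangles are abundant w.h.p.

E[X] ≈ 61510.05922; in regime p = Θ(1/n^{1/2}) E[X] diverges (above the triangle threshold p ~ 1/n).


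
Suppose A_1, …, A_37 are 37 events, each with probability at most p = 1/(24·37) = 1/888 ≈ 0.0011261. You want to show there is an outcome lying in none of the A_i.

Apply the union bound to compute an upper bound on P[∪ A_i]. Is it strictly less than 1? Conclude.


Union bound: P[∪_{i=1}^{37} A_i] ≤ Σ_i P[A_i] ≤ 37·p = 37·(1/888) = 1/24.
Numerically: 1/24 ≈ 0.0416667.
Is 1/24 < 1? YES.
Since P[∪ A_i] ≤ 1/24 < 1, the complement has P[∩ A_i^c] ≥ 1 − 1/24 = 23/24 > 0, so some outcome avoids every A_i.

37·p = 1/24 ≈ 0.0416667; existence CERTIFIED by the union bound.


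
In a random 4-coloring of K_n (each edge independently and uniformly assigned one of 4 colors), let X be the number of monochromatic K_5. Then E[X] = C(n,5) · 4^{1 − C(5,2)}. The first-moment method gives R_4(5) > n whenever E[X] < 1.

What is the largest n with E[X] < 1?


We need C(n, 5) · 4^{1 − 10} < 1, i.e. C(n, 5) < 4^{10 − 1} = 262144.
Check values of n near the boundary:
  n = 31: C(31, 5) = 169911; 169911 < 262144? YES
  n = 32: C(32, 5) = 201376; 201376 < 262144? YES
  n = 33: C(33, 5) = 237336; 237336 < 262144? YES
  n = 34: C(34, 5) = 278256; 278256 < 262144? NO
  n = 35: C(35, 5) = 324632; 324632 < 262144? NO
  n = 36: C(36, 5) = 376992; 376992 < 262144? NO
The largest n with C(n, 5) < 262144 is n = 33 (where E[X] = 29667/32768 ≈ 0.905). Hence R_4(5) > 33, i.e. R_4(5) ≥ 34.

Largest n = 33; hence R_4(5) > 33.


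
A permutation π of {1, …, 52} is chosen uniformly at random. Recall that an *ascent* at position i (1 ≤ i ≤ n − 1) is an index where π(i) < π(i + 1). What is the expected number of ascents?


Write X = Σ X_I over i = 1, …, 51, with X_I the indicator of one ascent.
There are 51 indicators.
For each fixed i, the pair (π(i), π(i+1)) is a uniformly random ordered pair of distinct values from {1, …, 52}; by symmetry P[π(i) < π(i+1)] = 1/2.
By linearity: E[X] = 51 · (1/2) = (52 − 1) · (1/2) = 51/2 ≈ 25.500.

E[X] = 51/2 = 25.500.


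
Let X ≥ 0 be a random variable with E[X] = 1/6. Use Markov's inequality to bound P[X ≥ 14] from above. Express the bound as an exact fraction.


μ = E[X] = 1/6, a = 14.
Markov: P[X ≥ 14] ≤ μ/a = (1/6)/14 = 1/84.
Numerically: ≈ 0.011905.
(Since a = 14 > μ = 0.166667, the bound 1/84 is < 1 and informative.)

P[X ≥ 14] ≤ 1/84 ≈ 0.011905.


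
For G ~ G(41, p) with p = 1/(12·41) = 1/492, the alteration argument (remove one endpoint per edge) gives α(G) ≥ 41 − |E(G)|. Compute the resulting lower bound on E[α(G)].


E[|E(G)|] = C(41, 2)·p = 820 · (1/492) = 5/3.
E[α(G)] ≥ n − E[|E(G)|] = 41 − 5/3 = 118/3.
Numerically: ≈ 39.333333.
(This is only a lower bound; the true E[α(G)] may be larger.)

E[α(G)] ≥ 118/3 ≈ 39.333333.


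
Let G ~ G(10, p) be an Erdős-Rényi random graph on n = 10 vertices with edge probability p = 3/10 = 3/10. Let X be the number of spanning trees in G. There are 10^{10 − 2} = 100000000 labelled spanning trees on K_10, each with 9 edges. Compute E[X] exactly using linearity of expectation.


K_10 has 10^{10 − 2} = 100000000 labelled spanning trees.
For each such spanning tree H, let X_H = 1 if all 9 edges of H are present in G. Then P[X_H = 1] = p^{9} = (3/10)^{9} = 19683/1000000000.
By linearity of expectation: E[X] = Σ_H E[X_H] = 100000000 · p^{9} = 100000000 · 19683/1000000000 = 19683/10.
Numerically: E[X] ≈ 1968.3.

E[X] = 100000000 · (3/10)^{9} = 19683/10 ≈ 1968.3.


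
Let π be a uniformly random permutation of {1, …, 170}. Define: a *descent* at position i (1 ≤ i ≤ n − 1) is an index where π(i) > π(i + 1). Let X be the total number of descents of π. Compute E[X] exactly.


Write X = Σ X_I over i = 1, …, 169, with X_I the indicator of one descent.
There are 169 indicators.
For each fixed i, the pair (π(i), π(i+1)) is a uniformly random ordered pair of distinct values from {1, …, 170}; by symmetry P[π(i) > π(i+1)] = 1/2.
By linearity: E[X] = 169 · (1/2) = (170 − 1) · (1/2) = 169/2 ≈ 84.50000.

E[X] = 169/2 = 84.50000.


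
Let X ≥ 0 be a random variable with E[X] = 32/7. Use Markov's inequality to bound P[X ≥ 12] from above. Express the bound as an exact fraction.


μ = E[X] = 32/7, a = 12.
Markov: P[X ≥ 12] ≤ μ/a = (32/7)/12 = 8/21.
Numerically: ≈ 0.38095.
(Since a = 12 > μ = 4.57143, the bound 8/21 is < 1 and informative.)

P[X ≥ 12] ≤ 8/21 ≈ 0.38095.


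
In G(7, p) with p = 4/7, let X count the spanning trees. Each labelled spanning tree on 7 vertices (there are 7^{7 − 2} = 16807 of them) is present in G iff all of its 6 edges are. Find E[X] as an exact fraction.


K_7 has 7^{7 − 2} = 16807 labelled spanning trees.
For each such spanning tree H, let X_H = 1 if all 6 edges of H are present in G. Then P[X_H = 1] = p^{6} = (4/7)^{6} = 4096/117649.
Summing the indicators: E[X] = Σ_H E[X_H] = 16807 · p^{6} = 16807 · 4096/117649 = 4096/7.
Numerically: E[X] ≈ 585.1.

E[X] = 16807 · (4/7)^{6} = 4096/7 ≈ 585.1.


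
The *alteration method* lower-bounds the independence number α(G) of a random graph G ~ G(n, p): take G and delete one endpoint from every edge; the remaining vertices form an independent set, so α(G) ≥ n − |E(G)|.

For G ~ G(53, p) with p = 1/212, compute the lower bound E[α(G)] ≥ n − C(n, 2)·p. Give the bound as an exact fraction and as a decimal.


E[|E(G)|] = C(53, 2)·p = 1378 · (1/212) = 13/2.
E[α(G)] ≥ n − E[|E(G)|] = 53 − 13/2 = 93/2.
Numerically: ≈ 46.50000.
(This is only a lower bound; the true E[α(G)] may be larger.)

E[α(G)] ≥ 93/2 ≈ 46.50000.


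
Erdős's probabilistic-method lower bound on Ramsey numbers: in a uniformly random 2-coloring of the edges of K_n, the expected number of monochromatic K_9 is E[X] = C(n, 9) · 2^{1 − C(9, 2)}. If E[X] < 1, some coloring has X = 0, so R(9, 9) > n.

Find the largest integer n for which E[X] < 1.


We need C(n, 9) · 2^{1 − 36} < 1, i.e. C(n, 9) < 2^{36 − 1} = 34359738368.
Check values of n near the boundary:
  n = 61: C(61, 9) = 17341763505; 17341763505 < 34359738368? YES
  n = 62: C(62, 9) = 20286591270; 20286591270 < 34359738368? YES
  n = 63: C(63, 9) = 23667689815; 23667689815 < 34359738368? YES
  n = 64: C(64, 9) = 27540584512; 27540584512 < 34359738368? YES
  n = 65: C(65, 9) = 31966749880; 31966749880 < 34359738368? YES
  n = 66: C(66, 9) = 37014131440; 37014131440 < 34359738368? NO
  n = 67: C(67, 9) = 42757703560; 42757703560 < 34359738368? NO
  n = 68: C(68, 9) = 49280065120; 49280065120 < 34359738368? NO
The largest n with C(n, 9) < 34359738368 is n = 65 (where E[X] = 3995843735/4294967296 ≈ 0.930355). Hence R(9, 9) > 65, i.e. R(9, 9) ≥ 66.

Largest n = 65; hence R(9, 9) > 65.


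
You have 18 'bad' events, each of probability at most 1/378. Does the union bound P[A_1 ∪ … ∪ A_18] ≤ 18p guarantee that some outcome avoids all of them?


Union bound: P[∪_{i=1}^{18} A_i] ≤ Σ_i P[A_i] ≤ 18·p = 18·(1/378) = 1/21.
Numerically: 1/21 ≈ 0.04762.
Is 1/21 < 1? YES.
Since P[∪ A_i] ≤ 1/21 < 1, the complement has P[∩ A_i^c] ≥ 1 − 1/21 = 20/21 > 0, so some outcome avoids every A_i.

18·p = 1/21 ≈ 0.04762; existence CERTIFIED by the union bound.


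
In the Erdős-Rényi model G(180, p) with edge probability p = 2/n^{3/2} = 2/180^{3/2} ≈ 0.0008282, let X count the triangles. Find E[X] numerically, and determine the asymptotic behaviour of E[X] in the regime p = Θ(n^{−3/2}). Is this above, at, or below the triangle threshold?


Number of potential triangles: C(180, 3) = 955860.
Each occurs with probability p³ ≈ (0.0008282)³ ≈ 5.680201e-10.
By linearity: E[X] = C(180, 3)·p³ ≈ 955860 · 5.680201e-10 ≈ 0.0005.
Since α = 3/2 > 1, p = c/n^{3/2} = o(1/n) is below the triangle threshold p ~ 1/n. Asymptotically E[X] ~ (c³/6)·n^{3(1−α)} = (2³/6)·n^{-1.5} → 0, so by Markov's inequality G has no triangles w.h.p.

E[X] ≈ 0.0005; in regime p = Θ(1/n^{3/2}) E[X] tends to 0 (below the triangle threshold p ~ 1/n).


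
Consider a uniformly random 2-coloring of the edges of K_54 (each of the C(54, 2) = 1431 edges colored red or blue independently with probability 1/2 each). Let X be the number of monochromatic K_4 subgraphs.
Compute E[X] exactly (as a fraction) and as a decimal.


Let X = Σ_S X_S over the C(54, 4) = 316251 subsets S of size 4, where X_S = 1 if the K_4 on S is monochromatic.
For a fixed S, the K_4 on S has C(4, 2) = 6 edges. P[all 6 edges red] = (1/2)^6, and likewise for blue, so P[monochromatic] = 2·(1/2)^6 = 2^{1 − 6} = 1/32.
By linearity of expectation: E[X] = C(54, 4) · 2^{1 − 6} = 316251 · 1/32 = 316251/32.
Numerically: E[X] ≈ 9882.84375.

E[X] = C(54,4)·2^(1−C(4,2)) = 316251/32 ≈ 9882.84375.


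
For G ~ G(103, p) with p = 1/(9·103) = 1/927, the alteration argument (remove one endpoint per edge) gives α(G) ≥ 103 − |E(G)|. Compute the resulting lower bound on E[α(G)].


E[|E(G)|] = C(103, 2)·p = 5253 · (1/927) = 17/3.
E[α(G)] ≥ n − E[|E(G)|] = 103 − 17/3 = 292/3.
Numerically: ≈ 97.333333.
(This is only a lower bound; the true E[α(G)] may be larger.)

E[α(G)] ≥ 292/3 ≈ 97.333333.


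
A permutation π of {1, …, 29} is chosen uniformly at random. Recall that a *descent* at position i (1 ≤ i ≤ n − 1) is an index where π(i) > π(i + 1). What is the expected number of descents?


Write X = Σ X_I over i = 1, …, 28, with X_I the indicator of one descent.
There are 28 indicators.
For each fixed i, the pair (π(i), π(i+1)) is a uniformly random ordered pair of distinct values from {1, …, 29}; by symmetry P[π(i) > π(i+1)] = 1/2.
By linearity: E[X] = 28 · (1/2) = (29 − 1) · (1/2) = 14 ≈ 14.000.

E[X] = 14 = 14.000.


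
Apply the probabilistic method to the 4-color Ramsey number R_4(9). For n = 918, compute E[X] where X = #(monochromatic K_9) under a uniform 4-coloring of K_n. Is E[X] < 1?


E[X] = C(918, 9) · 4^{1 − 36} = 1226696518272037432620 · 4^{−35} = 1226696518272037432620/1180591620717411303424.
As a reduced fraction: E[X] = 306674129568009358155/295147905179352825856 ≈ 1.0390524.
Is E[X] < 1? NO.
Since E[X] ≥ 1, the first-moment bound is inconclusive at n = 918; it does NOT by itself certify R_4(9) > 918.

E[X] = 306674129568009358155/295147905179352825856 ≈ 1.0390524; E[X] ≥ 1; first-moment method inconclusive here.


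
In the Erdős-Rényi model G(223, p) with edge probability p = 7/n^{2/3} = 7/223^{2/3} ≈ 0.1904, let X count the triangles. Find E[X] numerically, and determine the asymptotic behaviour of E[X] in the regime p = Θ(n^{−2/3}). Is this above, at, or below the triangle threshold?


Number of potential triangles: C(223, 3) = 1823471.
Each occurs with probability p³ ≈ (0.1904)³ ≈ 6.897384e-03.
By linearity: E[X] = C(223, 3)·p³ ≈ 1823471 · 6.897384e-03 ≈ 12577.1794.
Since α = 2/3 < 1, p = c/n^{2/3} ≫ 1/n is above the triangle threshold p ~ 1/n. Asymptotically E[X] ~ (c³/6)·n^{3(1−α)} = (7³/6)·n^{1} → ∞; triangles are abundant w.h.p.

E[X] ≈ 12577.1794; in regime p = Θ(1/n^{2/3}) E[X] diverges (above the triangle threshold p ~ 1/n).


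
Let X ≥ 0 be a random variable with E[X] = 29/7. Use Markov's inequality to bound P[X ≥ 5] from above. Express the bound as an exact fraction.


μ = E[X] = 29/7, a = 5.
Markov: P[X ≥ 5] ≤ μ/a = (29/7)/5 = 29/35.
Numerically: ≈ 0.828571.
(Since a = 5 > μ = 4.142857, the bound 29/35 is < 1 and informative.)

P[X ≥ 5] ≤ 29/35 ≈ 0.828571.


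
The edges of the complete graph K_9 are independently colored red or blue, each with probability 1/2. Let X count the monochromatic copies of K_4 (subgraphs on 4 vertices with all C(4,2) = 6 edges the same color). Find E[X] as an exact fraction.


Let X = Σ_S X_S over the C(9, 4) = 126 subsets S of size 4, where X_S = 1 if the K_4 on S is monochromatic.
For a fixed S, the K_4 on S has C(4, 2) = 6 edges. P[all 6 edges red] = (1/2)^6, and likewise for blue, so P[monochromatic] = 2·(1/2)^6 = 2^{1 − 6} = 1/32.
Summing: E[X] = C(9, 4) · 2^{1 − 6} = 126 · 1/32 = 63/16.
Numerically: E[X] ≈ 3.938.

E[X] = C(9,4)·2^(1−C(4,2)) = 63/16 ≈ 3.938.


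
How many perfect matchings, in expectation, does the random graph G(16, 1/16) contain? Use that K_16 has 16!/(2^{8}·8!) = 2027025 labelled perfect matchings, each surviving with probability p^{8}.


K_16 has 16!/(2^{8}·8!) = 2027025 labelled perfect matchings.
For each such perfect matching H, let X_H = 1 if all 8 edges of H are present in G. Then P[X_H = 1] = p^{8} = (1/16)^{8} = 1/4294967296.
By linearity: E[X] = Σ_H E[X_H] = 2027025 · p^{8} = 2027025 · 1/4294967296 = 2027025/4294967296.
Numerically: E[X] ≈ 0.000472.

E[X] = 2027025 · (1/16)^{8} = 2027025/4294967296 ≈ 0.000472.


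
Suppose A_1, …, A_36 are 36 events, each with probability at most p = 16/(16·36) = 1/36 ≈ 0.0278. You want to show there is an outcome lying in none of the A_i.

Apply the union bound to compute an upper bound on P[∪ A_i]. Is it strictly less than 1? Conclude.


Union bound: P[∪_{i=1}^{36} A_i] ≤ Σ_i P[A_i] ≤ 36·p = 36·(1/36) = 1.
Numerically: 1 ≈ 1.0000.
Is 1 < 1? NO.
Since the bound 1 is ≥ 1, the union bound is uninformative here; it does NOT by itself certify existence.

36·p = 1 ≈ 1.0000; existence NOT certified by the union bound.


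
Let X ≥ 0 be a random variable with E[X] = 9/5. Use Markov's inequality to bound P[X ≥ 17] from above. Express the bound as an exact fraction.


μ = E[X] = 9/5, a = 17.
Markov: P[X ≥ 17] ≤ μ/a = (9/5)/17 = 9/85.
Numerically: ≈ 0.1059.
(Since a = 17 > μ = 1.8000, the bound 9/85 is < 1 and informative.)

P[X ≥ 17] ≤ 9/85 ≈ 0.1059.


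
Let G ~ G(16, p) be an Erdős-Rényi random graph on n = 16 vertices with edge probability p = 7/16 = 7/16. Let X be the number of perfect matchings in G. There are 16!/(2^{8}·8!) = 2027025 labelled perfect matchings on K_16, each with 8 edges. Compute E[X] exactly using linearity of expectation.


K_16 has 16!/(2^{8}·8!) = 2027025 labelled perfect matchings.
For each such perfect matching H, let X_H = 1 if all 8 edges of H are present in G. Then P[X_H = 1] = p^{8} = (7/16)^{8} = 5764801/4294967296.
By linearity of expectation: E[X] = Σ_H E[X_H] = 2027025 · p^{8} = 2027025 · 5764801/4294967296 = 11685395747025/4294967296.
Numerically: E[X] ≈ 2.72e+03.

E[X] = 2027025 · (7/16)^{8} = 11685395747025/4294967296 ≈ 2.72e+03.


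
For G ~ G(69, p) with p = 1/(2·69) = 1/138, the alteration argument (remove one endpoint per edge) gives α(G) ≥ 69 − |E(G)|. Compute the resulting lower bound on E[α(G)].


E[|E(G)|] = C(69, 2)·p = 2346 · (1/138) = 17.
E[α(G)] ≥ n − E[|E(G)|] = 69 − 17 = 52.
Numerically: ≈ 52.000000.
(This is only a lower bound; the true E[α(G)] may be larger.)

E[α(G)] ≥ 52 ≈ 52.000000.


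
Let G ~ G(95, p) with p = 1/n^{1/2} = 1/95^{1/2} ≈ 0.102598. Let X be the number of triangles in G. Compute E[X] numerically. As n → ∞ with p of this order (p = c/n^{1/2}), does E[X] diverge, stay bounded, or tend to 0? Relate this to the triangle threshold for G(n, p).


Number of potential triangles: C(95, 3) = 138415.
Each occurs with probability p³ ≈ (0.102598)³ ≈ 1.07997721e-03.
By linearity: E[X] = C(95, 3)·p³ ≈ 138415 · 1.07997721e-03 ≈ 149.485046.
Since α = 1/2 < 1, p = c/n^{1/2} ≫ 1/n is above the triangle threshold p ~ 1/n. Asymptotically E[X] ~ (c³/6)·n^{3(1−α)} = (1³/6)·n^{1.5} → ∞; triangles are abundant w.h.p.

E[X] ≈ 149.485046; in regime p = Θ(1/n^{1/2}) E[X] diverges (above the triangle threshold p ~ 1/n).


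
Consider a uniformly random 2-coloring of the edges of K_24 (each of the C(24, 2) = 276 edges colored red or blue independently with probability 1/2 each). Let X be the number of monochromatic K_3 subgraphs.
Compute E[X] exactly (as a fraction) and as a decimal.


Let X = Σ_S X_S over the C(24, 3) = 2024 subsets S of size 3, where X_S = 1 if the K_3 on S is monochromatic.
For a fixed S, the K_3 on S has C(3, 2) = 3 edges. P[all 3 edges red] = (1/2)^3, and likewise for blue, so P[monochromatic] = 2·(1/2)^3 = 2^{1 − 3} = 1/4.
Summing: E[X] = C(24, 3) · 2^{1 − 3} = 2024 · 1/4 = 506.
Numerically: E[X] ≈ 506.000.

E[X] = C(24,3)·2^(1−C(3,2)) = 506 ≈ 506.000.


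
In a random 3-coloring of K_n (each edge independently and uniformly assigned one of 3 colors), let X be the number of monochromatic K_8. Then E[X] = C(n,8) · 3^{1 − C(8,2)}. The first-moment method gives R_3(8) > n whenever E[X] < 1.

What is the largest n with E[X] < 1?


We need C(n, 8) · 3^{1 − 28} < 1, i.e. C(n, 8) < 3^{28 − 1} = 7625597484987.
Check values of n near the boundary:
  n = 155: C(155, 8) = 6876747915675; 6876747915675 < 7625597484987? YES
  n = 156: C(156, 8) = 7248464019225; 7248464019225 < 7625597484987? YES
  n = 157: C(157, 8) = 7637643295425; 7637643295425 < 7625597484987? NO
  n = 158: C(158, 8) = 8044984271181; 8044984271181 < 7625597484987? NO
  n = 159: C(159, 8) = 8471208603429; 8471208603429 < 7625597484987? NO
The largest n with C(n, 8) < 7625597484987 is n = 156 (where E[X] = 805384891025/847288609443 ≈ 0.9505). Hence R_3(8) > 156, i.e. R_3(8) ≥ 157.

Largest n = 156; hence R_3(8) > 156.


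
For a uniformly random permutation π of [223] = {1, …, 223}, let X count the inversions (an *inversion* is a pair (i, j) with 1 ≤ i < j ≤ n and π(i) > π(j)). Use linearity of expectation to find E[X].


Write X = Σ X_I over the C(223, 2) = 24753 pairs i < j, with X_I the indicator of one inversion.
There are 24753 indicators.
For each fixed pair i < j, the values π(i) and π(j) are two distinct elements of {1, …, 223} in uniformly random order; by symmetry P[π(i) > π(j)] = 1/2.
By linearity: E[X] = 24753 · (1/2) = C(223, 2) · (1/2) = 24753/2 = 24753/2 ≈ 12376.500000.

E[X] = 24753/2 = 12376.500000.


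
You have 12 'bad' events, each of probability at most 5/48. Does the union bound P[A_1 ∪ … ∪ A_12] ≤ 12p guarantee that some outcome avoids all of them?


Union bound: P[∪_{i=1}^{12} A_i] ≤ Σ_i P[A_i] ≤ 12·p = 12·(5/48) = 5/4.
Numerically: 5/4 ≈ 1.25000.
Is 5/4 < 1? NO.
Since the bound 5/4 is ≥ 1, the union bound is uninformative here; it does NOT by itself certify existence.

12·p = 5/4 ≈ 1.25000; existence NOT certified by the union bound.


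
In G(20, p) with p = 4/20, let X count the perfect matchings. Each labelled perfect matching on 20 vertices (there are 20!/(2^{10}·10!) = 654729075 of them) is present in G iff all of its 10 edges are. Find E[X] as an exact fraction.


K_20 has 20!/(2^{10}·10!) = 654729075 labelled perfect matchings.
For each such perfect matching H, let X_H = 1 if all 10 edges of H are present in G. Then P[X_H = 1] = p^{10} = (1/5)^{10} = 1/9765625.
By linearity: E[X] = Σ_H E[X_H] = 654729075 · p^{10} = 654729075 · 1/9765625 = 26189163/390625.
Numerically: E[X] ≈ 67.

E[X] = 654729075 · (1/5)^{10} = 26189163/390625 ≈ 67.


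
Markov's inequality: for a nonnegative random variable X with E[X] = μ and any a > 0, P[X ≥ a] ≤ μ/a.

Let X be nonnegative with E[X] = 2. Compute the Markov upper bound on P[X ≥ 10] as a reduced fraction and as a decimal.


μ = E[X] = 2, a = 10.
Markov: P[X ≥ 10] ≤ μ/a = (2)/10 = 1/5.
Numerically: ≈ 0.200000.
(Since a = 10 > μ = 2.000000, the bound 1/5 is < 1 and informative.)

P[X ≥ 10] ≤ 1/5 ≈ 0.200000.


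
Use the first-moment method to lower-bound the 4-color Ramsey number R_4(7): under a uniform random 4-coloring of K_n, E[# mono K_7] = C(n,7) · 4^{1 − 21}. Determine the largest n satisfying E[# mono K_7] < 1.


We need C(n, 7) · 4^{1 − 21} < 1, i.e. C(n, 7) < 4^{21 − 1} = 1099511627776.
Check values of n near the boundary:
  n = 176: C(176, 7) = 919790691600; 919790691600 < 1099511627776? YES
  n = 177: C(177, 7) = 957664425960; 957664425960 < 1099511627776? YES
  n = 178: C(178, 7) = 996867063280; 996867063280 < 1099511627776? YES
  n = 179: C(179, 7) = 1037437234460; 1037437234460 < 1099511627776? YES
  n = 180: C(180, 7) = 1079414463600; 1079414463600 < 1099511627776? YES
  n = 181: C(181, 7) = 1122839183400; 1122839183400 < 1099511627776? NO
  n = 182: C(182, 7) = 1167752750736; 1167752750736 < 1099511627776? NO
The largest n with C(n, 7) < 1099511627776 is n = 180 (where E[X] = 67463403975/68719476736 ≈ 0.981722). Hence R_4(7) > 180, i.e. R_4(7) ≥ 181.

Largest n = 180; hence R_4(7) > 180.


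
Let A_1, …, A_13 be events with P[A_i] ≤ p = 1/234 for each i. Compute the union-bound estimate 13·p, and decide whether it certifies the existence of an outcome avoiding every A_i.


Union bound: P[∪_{i=1}^{13} A_i] ≤ Σ_i P[A_i] ≤ 13·p = 13·(1/234) = 1/18.
Numerically: 1/18 ≈ 0.05556.
Is 1/18 < 1? YES.
Since P[∪ A_i] ≤ 1/18 < 1, the complement has P[∩ A_i^c] ≥ 1 − 1/18 = 17/18 > 0, so some outcome avoids every A_i.

13·p = 1/18 ≈ 0.05556; existence CERTIFIED by the union bound.


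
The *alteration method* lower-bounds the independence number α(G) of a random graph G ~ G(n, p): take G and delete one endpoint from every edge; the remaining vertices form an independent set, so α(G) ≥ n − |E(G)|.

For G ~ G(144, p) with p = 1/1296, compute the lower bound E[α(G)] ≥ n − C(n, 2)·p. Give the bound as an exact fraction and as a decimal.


E[|E(G)|] = C(144, 2)·p = 10296 · (1/1296) = 143/18.
E[α(G)] ≥ n − E[|E(G)|] = 144 − 143/18 = 2449/18.
Numerically: ≈ 136.056.
(This is only a lower bound; the true E[α(G)] may be larger.)

E[α(G)] ≥ 2449/18 ≈ 136.056.


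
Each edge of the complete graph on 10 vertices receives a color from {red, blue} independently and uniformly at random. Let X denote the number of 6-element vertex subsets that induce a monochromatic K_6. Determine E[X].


Let X = Σ_S X_S over the C(10, 6) = 210 subsets S of size 6, where X_S = 1 if the K_6 on S is monochromatic.
For a fixed S, the K_6 on S has C(6, 2) = 15 edges. P[all 15 edges red] = (1/2)^15, and likewise for blue, so P[monochromatic] = 2·(1/2)^15 = 2^{1 − 15} = 1/16384.
Summing: E[X] = C(10, 6) · 2^{1 − 15} = 210 · 1/16384 = 105/8192.
Numerically: E[X] ≈ 0.01282.

E[X] = C(10,6)·2^(1−C(6,2)) = 105/8192 ≈ 0.01282.


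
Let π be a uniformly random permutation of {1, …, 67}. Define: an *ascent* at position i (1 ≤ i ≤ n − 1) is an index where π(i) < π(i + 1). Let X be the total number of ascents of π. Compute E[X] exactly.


Write X = Σ X_I over i = 1, …, 66, with X_I the indicator of one ascent.
There are 66 indicators.
For each fixed i, the pair (π(i), π(i+1)) is a uniformly random ordered pair of distinct values from {1, …, 67}; by symmetry P[π(i) < π(i+1)] = 1/2.
By linearity: E[X] = 66 · (1/2) = (67 − 1) · (1/2) = 33 ≈ 33.0000.

E[X] = 33 = 33.0000.


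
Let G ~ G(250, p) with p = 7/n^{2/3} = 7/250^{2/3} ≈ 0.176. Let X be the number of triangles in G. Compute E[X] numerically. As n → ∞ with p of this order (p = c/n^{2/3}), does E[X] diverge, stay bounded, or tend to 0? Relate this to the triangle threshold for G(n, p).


Number of potential triangles: C(250, 3) = 2573000.
Each occurs with probability p³ ≈ (0.176)³ ≈ 5.48800e-03.
By linearity: E[X] = C(250, 3)·p³ ≈ 2573000 · 5.48800e-03 ≈ 14120.624.
Since α = 2/3 < 1, p = c/n^{2/3} ≫ 1/n is above the triangle threshold p ~ 1/n. Asymptotically E[X] ~ (c³/6)·n^{3(1−α)} = (7³/6)·n^{1} → ∞; triangles are abundant w.h.p.

E[X] ≈ 14120.624; in regime p = Θ(1/n^{2/3}) E[X] diverges (above the triangle threshold p ~ 1/n).


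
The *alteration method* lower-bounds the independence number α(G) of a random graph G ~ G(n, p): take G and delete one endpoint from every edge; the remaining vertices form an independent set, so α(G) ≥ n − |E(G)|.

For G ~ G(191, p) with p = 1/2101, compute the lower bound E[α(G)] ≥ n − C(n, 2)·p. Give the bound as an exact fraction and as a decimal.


E[|E(G)|] = C(191, 2)·p = 18145 · (1/2101) = 95/11.
E[α(G)] ≥ n − E[|E(G)|] = 191 − 95/11 = 2006/11.
Numerically: ≈ 182.3636.
(This is only a lower bound; the true E[α(G)] may be larger.)

E[α(G)] ≥ 2006/11 ≈ 182.3636.
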